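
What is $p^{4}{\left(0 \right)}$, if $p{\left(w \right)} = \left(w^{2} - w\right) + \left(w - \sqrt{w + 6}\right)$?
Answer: $36$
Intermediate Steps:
$p{\left(w \right)} = w^{2} - \sqrt{6 + w}$ ($p{\left(w \right)} = \left(w^{2} - w\right) + \left(w - \sqrt{6 + w}\right) = w^{2} - \sqrt{6 + w}$)
$p^{4}{\left(0 \right)} = \left(0^{2} - \sqrt{6 + 0}\right)^{4} = \left(0 - \sqrt{6}\right)^{4} = \left(- \sqrt{6}\right)^{4} = 36$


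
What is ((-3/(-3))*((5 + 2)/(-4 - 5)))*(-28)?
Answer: 196/9 ≈ 21.778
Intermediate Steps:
((-3/(-3))*((5 + 2)/(-4 - 5)))*(-28) = ((-3*(-⅓))*(7/(-9)))*(-28) = (1*(7*(-⅑)))*(-28) = (1*(-7/9))*(-28) = -7/9*(-28) = 196/9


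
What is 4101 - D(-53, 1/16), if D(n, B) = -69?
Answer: 4170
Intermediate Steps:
4101 - D(-53, 1/16) = 4101 - 1*(-69) = 4101 + 69 = 4170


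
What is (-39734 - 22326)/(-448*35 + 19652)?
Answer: -15515/993 ≈ -15.624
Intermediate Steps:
(-39734 - 22326)/(-448*35 + 19652) = -62060/(-15680 + 19652) = -62060/3972 = -62060*1/3972 = -15515/993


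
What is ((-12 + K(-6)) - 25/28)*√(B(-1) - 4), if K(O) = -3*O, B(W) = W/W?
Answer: 143*I*√3/28 ≈ 8.8458*I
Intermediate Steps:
B(W) = 1
((-12 + K(-6)) - 25/28)*√(B(-1) - 4) = ((-12 - 3*(-6)) - 25/28)*√(1 - 4) = ((-12 + 18) - 25*1/28)*√(-3) = (6 - 25/28)*(I*√3) = 143*(I*√3)/28 = 143*I*√3/28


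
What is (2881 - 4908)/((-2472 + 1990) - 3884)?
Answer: 2027/4366 ≈ 0.46427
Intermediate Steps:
(2881 - 4908)/((-2472 + 1990) - 3884) = -2027/(-482 - 3884) = -2027/(-4366) = -2027*(-1/4366) = 2027/4366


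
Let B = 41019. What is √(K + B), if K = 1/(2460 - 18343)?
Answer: 2*√2586962589302/15883 ≈ 202.53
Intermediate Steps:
K = -1/15883 (K = 1/(-15883) = -1/15883 ≈ -6.2960e-5)
√(K + B) = √(-1/15883 + 41019) = √(651504776/15883) = 2*√2586962589302/15883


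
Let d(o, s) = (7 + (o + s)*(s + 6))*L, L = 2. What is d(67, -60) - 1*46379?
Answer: -47121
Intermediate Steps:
d(o, s) = 14 + 2*(6 + s)*(o + s) (d(o, s) = (7 + (o + s)*(s + 6))*2 = (7 + (o + s)*(6 + s))*2 = (7 + (6 + s)*(o + s))*2 = 14 + 2*(6 + s)*(o + s))
d(67, -60) - 1*46379 = (14 + 2*(-60)² + 12*67 + 12*(-60) + 2*67*(-60)) - 1*46379 = (14 + 2*3600 + 804 - 720 - 8040) - 46379 = (14 + 7200 + 804 - 720 - 8040) - 46379 = -742 - 46379 = -47121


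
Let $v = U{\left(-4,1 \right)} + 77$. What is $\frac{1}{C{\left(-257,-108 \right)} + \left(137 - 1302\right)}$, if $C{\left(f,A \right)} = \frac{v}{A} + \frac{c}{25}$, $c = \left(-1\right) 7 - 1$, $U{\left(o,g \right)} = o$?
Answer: $- \frac{2700}{3148189} \approx -0.00085764$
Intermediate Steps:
$c = -8$ ($c = -7 - 1 = -8$)
$v = 73$ ($v = -4 + 77 = 73$)
$C{\left(f,A \right)} = - \frac{8}{25} + \frac{73}{A}$ ($C{\left(f,A \right)} = \frac{73}{A} - \frac{8}{25} = - \frac{8}{25} + \frac{73}{A}$)
$\frac{1}{C{\left(-257,-108 \right)} + \left(137 - 1302\right)} = \frac{1}{\left(- \frac{8}{25} + \frac{73}{-108}\right) + \left(137 - 1302\right)} = \frac{1}{\left(- \frac{8}{25} + 73 \left(- \frac{1}{108}\right)\right) + \left(137 - 1302\right)} = \frac{1}{\left(- \frac{8}{25} - \frac{73}{108}\right) - 1165} = \frac{1}{- \frac{2689}{2700} - 1165} = \frac{1}{- \frac{3148189}{2700}} = - \frac{2700}{3148189}$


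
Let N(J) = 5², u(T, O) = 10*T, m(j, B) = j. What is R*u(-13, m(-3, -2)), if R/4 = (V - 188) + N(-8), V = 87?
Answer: 39520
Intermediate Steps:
N(J) = 25
R = -304 (R = 4*((87 - 188) + 25) = 4*(-101 + 25) = 4*(-76) = -304)
R*u(-13, m(-3, -2)) = -3040*(-13) = -304*(-130) = 39520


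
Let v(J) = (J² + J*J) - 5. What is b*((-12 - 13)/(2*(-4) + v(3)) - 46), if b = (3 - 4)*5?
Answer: 255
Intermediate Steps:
b = -5 (b = -1*5 = -5)
v(J) = -5 + 2*J² (v(J) = (J² + J²) - 5 = 2*J² - 5 = -5 + 2*J²)
b*((-12 - 13)/(2*(-4) + v(3)) - 46) = -5*((-12 - 13)/(2*(-4) + (-5 + 2*3²)) - 46) = -5*(-25/(-8 + (-5 + 2*9)) - 46) = -5*(-25/(-8 + (-5 + 18)) - 46) = -5*(-25/(-8 + 13) - 46) = -5*(-25/5 - 46) = -5*(-25*⅕ - 46) = -5*(-5 - 46) = -5*(-51) = 255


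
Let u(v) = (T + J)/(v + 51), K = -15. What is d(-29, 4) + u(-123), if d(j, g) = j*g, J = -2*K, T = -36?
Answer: -1391/12 ≈ -115.92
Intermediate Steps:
J = 30 (J = -2*(-15) = 30)
d(j, g) = g*j
u(v) = -6/(51 + v) (u(v) = (-36 + 30)/(v + 51) = -6/(51 + v))
d(-29, 4) + u(-123) = 4*(-29) - 6/(51 - 123) = -116 - 6/(-72) = -116 - 6*(-1/72) = -116 + 1/12 = -1391/12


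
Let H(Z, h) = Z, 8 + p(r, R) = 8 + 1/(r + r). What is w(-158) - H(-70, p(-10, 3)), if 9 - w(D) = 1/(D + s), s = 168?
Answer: 789/10 ≈ 78.900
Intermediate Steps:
p(r, R) = 1/(2*r) (p(r, R) = -8 + (8 + 1/(r + r)) = -8 + (8 + 1/(2*r)) = 1/(2*r))
w(D) = 9 - 1/(168 + D) (w(D) = 9 - 1/(D + 168) = 9 - 1/(168 + D))
w(-158) - H(-70, p(-10, 3)) = (1511 + 9*(-158))/(168 - 158) - 1*(-70) = (1511 - 1422)/10 + 70 = (1/10)*89 + 70 = 89/10 + 70 = 789/10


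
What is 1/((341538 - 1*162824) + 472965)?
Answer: 1/651679 ≈ 1.5345e-6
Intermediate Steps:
1/((341538 - 1*162824) + 472965) = 1/((341538 - 162824) + 472965) = 1/(178714 + 472965) = 1/651679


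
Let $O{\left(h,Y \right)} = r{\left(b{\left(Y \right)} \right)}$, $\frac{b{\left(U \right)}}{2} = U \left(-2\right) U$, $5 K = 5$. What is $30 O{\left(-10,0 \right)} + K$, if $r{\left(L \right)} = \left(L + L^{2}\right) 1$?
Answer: $1$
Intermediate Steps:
$K = 1$ ($K = \frac{1}{5} \cdot 5 = 1$)
$b{\left(U \right)} = - 4 U^{2}$ ($b{\left(U \right)} = 2 U \left(-2\right) U = 2 - 2 U U = 2 \left(- 2 U^{2}\right) = - 4 U^{2}$)
$r{\left(L \right)} = L + L^{2}$
$O{\left(h,Y \right)} = - 4 Y^{2} \left(1 - 4 Y^{2}\right)$
$30 O{\left(-10,0 \right)} + K = 30 \cdot 0^{2} \left(-4 + 16 \cdot 0^{2}\right) + 1 = 30 \cdot 0 \left(-4 + 16 \cdot 0\right) + 1 = 30 \cdot 0 \left(-4 + 0\right) + 1 = 30 \cdot 0 \left(-4\right) + 1 = 30 \cdot 0 + 1 = 0 + 1 = 1$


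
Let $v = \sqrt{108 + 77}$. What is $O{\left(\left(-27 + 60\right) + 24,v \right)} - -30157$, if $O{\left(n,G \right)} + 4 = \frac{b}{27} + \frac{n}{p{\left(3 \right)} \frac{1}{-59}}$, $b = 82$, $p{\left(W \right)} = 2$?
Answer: $\frac{1537625}{54} \approx 28475.0$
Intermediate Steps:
$v = \sqrt{185} \approx 13.601$
$O{\left(n,G \right)} = - \frac{26}{27} - \frac{59 n}{2}$ ($O{\left(n,G \right)} = -4 + \left(\frac{82}{27} + \frac{n}{2 \frac{1}{-59}}\right) = -4 + \left(82 \cdot \frac{1}{27} + \frac{n}{2 \left(- \frac{1}{59}\right)}\right) = -4 + \left(\frac{82}{27} + \frac{n}{- \frac{2}{59}}\right) = -4 + \left(\frac{82}{27} + n \left(- \frac{59}{2}\right)\right) = -4 - \left(- \frac{82}{27} + \frac{59 n}{2}\right) = - \frac{26}{27} - \frac{59 n}{2}$)
$O{\left(\left(-27 + 60\right) + 24,v \right)} - -30157 = \left(- \frac{26}{27} - \frac{59 \left(\left(-27 + 60\right) + 24\right)}{2}\right) - -30157 = \left(- \frac{26}{27} - \frac{59 \left(33 + 24\right)}{2}\right) + 30157 = \left(- \frac{26}{27} - \frac{3363}{2}\right) + 30157 = - \frac{90853}{54} + 30157 = \frac{1537625}{54}$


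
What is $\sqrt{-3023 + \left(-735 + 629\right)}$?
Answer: $i \sqrt{3129} \approx 55.937 i$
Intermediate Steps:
$\sqrt{-3023 + \left(-735 + 629\right)} = \sqrt{-3023 - 106} = \sqrt{-3129} = i \sqrt{3129}$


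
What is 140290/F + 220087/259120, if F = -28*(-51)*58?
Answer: 6822553811/2682669360 ≈ 2.5432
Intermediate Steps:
F = 82824 (F = 1428*58 = 82824)
140290/F + 220087/259120 = 140290/82824 + 220087/259120 = 140290*(1/82824) + 220087*(1/259120) = 70145/41412 + 220087/259120 = 6822553811/2682669360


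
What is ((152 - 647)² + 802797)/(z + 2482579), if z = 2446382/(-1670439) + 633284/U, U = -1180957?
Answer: 2067055884808742106/4897420931959887967 ≈ 0.42207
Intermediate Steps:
z = -3946934239250/1972716630123 (z = 2446382/(-1670439) + 633284/(-1180957) = 2446382*(-1/1670439) + 633284*(-1/1180957) = -2446382/1670439 - 633284/1180957 = -3946934239250/1972716630123 ≈ -2.0008)
((152 - 647)² + 802797)/(z + 2482579) = ((152 - 647)² + 802797)/(-3946934239250/1972716630123 + 2482579) = ((-495)² + 802797)/(4897420931959887967/1972716630123) = (245025 + 802797)*(1972716630123/4897420931959887967) = 1047822*(1972716630123/4897420931959887967) = 2067055884808742106/4897420931959887967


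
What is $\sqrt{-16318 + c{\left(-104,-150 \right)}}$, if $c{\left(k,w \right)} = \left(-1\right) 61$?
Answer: $i \sqrt{16379} \approx 127.98 i$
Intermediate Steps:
$c{\left(k,w \right)} = -61$
$\sqrt{-16318 + c{\left(-104,-150 \right)}} = \sqrt{-16318 - 61} = \sqrt{-16379} = i \sqrt{16379}$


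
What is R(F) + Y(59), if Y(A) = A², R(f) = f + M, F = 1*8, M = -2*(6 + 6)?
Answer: 3465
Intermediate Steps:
M = -24 (M = -2*12 = -24)
F = 8
R(f) = -24 + f (R(f) = f - 24 = -24 + f)
R(F) + Y(59) = (-24 + 8) + 59² = -16 + 3481 = 3465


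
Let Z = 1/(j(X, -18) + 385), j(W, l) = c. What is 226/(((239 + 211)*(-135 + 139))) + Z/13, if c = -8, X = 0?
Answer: 554713/4410900 ≈ 0.12576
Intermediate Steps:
j(W, l) = -8
Z = 1/377 (Z = 1/(-8 + 385) = 1/377 ≈ 0.0026525)
226/(((239 + 211)*(-135 + 139))) + Z/13 = 226/(((239 + 211)*(-135 + 139))) + (1/377)/13 = 226/((450*4)) + (1/377)*(1/13) = 226/1800 + 1/4901 = 226*(1/1800) + 1/4901 = 113/900 + 1/4901 = 554713/4410900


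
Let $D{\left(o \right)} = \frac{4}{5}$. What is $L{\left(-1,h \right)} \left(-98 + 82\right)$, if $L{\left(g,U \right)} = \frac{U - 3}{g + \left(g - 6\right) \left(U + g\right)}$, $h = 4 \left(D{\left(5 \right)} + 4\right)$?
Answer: $\frac{216}{107} \approx 2.0187$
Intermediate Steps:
$D{\left(o \right)} = \frac{4}{5}$ ($D{\left(o \right)} = 4 \cdot \frac{1}{5} = \frac{4}{5}$)
$h = \frac{96}{5}$ ($h = 4 \left(\frac{4}{5} + 4\right) = 4 \cdot \frac{24}{5} = \frac{96}{5} \approx 19.2$)
$L{\left(g,U \right)} = \frac{-3 + U}{g + \left(-6 + g\right) \left(U + g\right)}$
$L{\left(-1,h \right)} \left(-98 + 82\right) = \frac{-3 + \frac{96}{5}}{\left(-1\right)^{2} - \frac{576}{5} - -5 + \frac{96}{5} \left(-1\right)} \left(-98 + 82\right) = \frac{1}{1 - \frac{576}{5} + 5 - \frac{96}{5}} \cdot \frac{81}{5} \left(-16\right) = \frac{1}{- \frac{642}{5}} \cdot \frac{81}{5} \left(-16\right) = \left(- \frac{5}{642}\right) \frac{81}{5} \left(-16\right) = \left(- \frac{27}{214}\right) \left(-16\right) = \frac{216}{107}$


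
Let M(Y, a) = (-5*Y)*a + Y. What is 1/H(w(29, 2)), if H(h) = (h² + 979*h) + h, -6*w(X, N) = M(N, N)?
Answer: 1/2949 ≈ 0.00033910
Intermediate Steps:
M(Y, a) = Y - 5*Y*a (M(Y, a) = -5*Y*a + Y = Y - 5*Y*a)
w(X, N) = -N*(1 - 5*N)/6
H(h) = h² + 980*h
1/H(w(29, 2)) = 1/(((⅙)*2*(-1 + 5*2))*(980 + (⅙)*2*(-1 + 5*2))) = 1/(((⅙)*2*(-1 + 10))*(980 + (⅙)*2*(-1 + 10))) = 1/(((⅙)*2*9)*(980 + (⅙)*2*9)) = 1/(3*(980 + 3)) = 1/(3*983) = 1/2949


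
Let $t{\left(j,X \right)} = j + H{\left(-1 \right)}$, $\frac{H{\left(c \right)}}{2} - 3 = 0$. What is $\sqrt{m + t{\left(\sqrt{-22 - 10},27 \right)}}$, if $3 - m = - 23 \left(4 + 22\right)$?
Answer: $\sqrt{607 + 4 i \sqrt{2}} \approx 24.638 + 0.1148 i$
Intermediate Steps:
$H{\left(c \right)} = 6$ ($H{\left(c \right)} = 6 + 2 \cdot 0 = 6 + 0 = 6$)
$t{\left(j,X \right)} = 6 + j$ ($t{\left(j,X \right)} = j + 6 = 6 + j$)
$m = 601$ ($m = 3 - - 23 \left(4 + 22\right) = 3 - \left(-23\right) 26 = 3 - -598 = 3 + 598 = 601$)
$\sqrt{m + t{\left(\sqrt{-22 - 10},27 \right)}} = \sqrt{601 + \left(6 + \sqrt{-22 - 10}\right)} = \sqrt{601 + \left(6 + \sqrt{-32}\right)} = \sqrt{601 + \left(6 + 4 i \sqrt{2}\right)} = \sqrt{607 + 4 i \sqrt{2}}$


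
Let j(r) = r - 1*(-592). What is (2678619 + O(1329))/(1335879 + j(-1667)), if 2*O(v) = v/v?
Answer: 5357239/2669608 ≈ 2.0068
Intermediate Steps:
O(v) = 1/2 (O(v) = (v/v)/2 = (1/2)*1 = 1/2)
j(r) = 592 + r (j(r) = r + 592 = 592 + r)
(2678619 + O(1329))/(1335879 + j(-1667)) = (2678619 + 1/2)/(1335879 + (592 - 1667)) = 5357239/(2*(1335879 - 1075)) = (5357239/2)/1334804 = (5357239/2)*(1/1334804) = 5357239/2669608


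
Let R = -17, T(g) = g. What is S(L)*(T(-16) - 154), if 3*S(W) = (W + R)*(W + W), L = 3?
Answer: 4760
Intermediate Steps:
S(W) = 2*W*(-17 + W)/3 (S(W) = ((W - 17)*(W + W))/3 = ((-17 + W)*(2*W))/3 = (2*W*(-17 + W))/3 = 2*W*(-17 + W)/3)
S(L)*(T(-16) - 154) = ((⅔)*3*(-17 + 3))*(-16 - 154) = ((⅔)*3*(-14))*(-170) = -28*(-170) = 4760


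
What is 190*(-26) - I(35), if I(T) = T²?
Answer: -6165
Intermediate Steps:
190*(-26) - I(35) = 190*(-26) - 1*35² = -4940 - 1*1225 = -4940 - 1225 = -6165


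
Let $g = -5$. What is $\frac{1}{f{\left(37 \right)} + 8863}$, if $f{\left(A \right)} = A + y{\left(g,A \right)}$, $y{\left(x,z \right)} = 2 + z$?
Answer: $\frac{1}{8939} \approx 0.00011187$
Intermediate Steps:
$f{\left(A \right)} = 2 + 2 A$ ($f{\left(A \right)} = A + \left(2 + A\right) = 2 + 2 A$)
$\frac{1}{f{\left(37 \right)} + 8863} = \frac{1}{\left(2 + 2 \cdot 37\right) + 8863} = \frac{1}{\left(2 + 74\right) + 8863} = \frac{1}{76 + 8863} = \frac{1}{8939}$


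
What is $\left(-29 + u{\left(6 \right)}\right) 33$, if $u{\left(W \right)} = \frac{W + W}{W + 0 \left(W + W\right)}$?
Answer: $-891$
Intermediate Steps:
$u{\left(W \right)} = 2$ ($u{\left(W \right)} = \frac{2 W}{W + 0 \cdot 2 W} = \frac{2 W}{W + 0} = \frac{2 W}{W} = 2$)
$\left(-29 + u{\left(6 \right)}\right) 33 = \left(-29 + 2\right) 33 = \left(-27\right) 33 = -891$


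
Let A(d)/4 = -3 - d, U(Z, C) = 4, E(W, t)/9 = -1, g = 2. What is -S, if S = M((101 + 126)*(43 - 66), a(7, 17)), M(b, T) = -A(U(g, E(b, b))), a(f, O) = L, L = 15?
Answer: -28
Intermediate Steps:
E(W, t) = -9 (E(W, t) = 9*(-1) = -9)
a(f, O) = 15
A(d) = -12 - 4*d (A(d) = 4*(-3 - d) = -12 - 4*d)
M(b, T) = 28 (M(b, T) = -(-12 - 4*4) = -(-12 - 16) = -1*(-28) = 28)
S = 28
-S = -1*28 = -28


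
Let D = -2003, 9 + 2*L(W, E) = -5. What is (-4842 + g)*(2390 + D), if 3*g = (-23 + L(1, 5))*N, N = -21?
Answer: -1792584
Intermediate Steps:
L(W, E) = -7 (L(W, E) = -9/2 + (½)*(-5) = -9/2 - 5/2 = -7)
g = 210 (g = ((-23 - 7)*(-21))/3 = (-30*(-21))/3 = (⅓)*630 = 210)
(-4842 + g)*(2390 + D) = (-4842 + 210)*(2390 - 2003) = -4632*387 = -1792584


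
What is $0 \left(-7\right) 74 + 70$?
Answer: $70$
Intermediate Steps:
$0 \left(-7\right) 74 + 70 = 0 \cdot 74 + 70 = 0 + 70 = 70$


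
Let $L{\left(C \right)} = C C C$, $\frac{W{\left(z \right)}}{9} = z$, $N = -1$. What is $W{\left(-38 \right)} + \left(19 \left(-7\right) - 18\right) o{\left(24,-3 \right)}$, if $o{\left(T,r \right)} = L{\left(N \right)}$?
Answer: $-191$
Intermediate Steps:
$W{\left(z \right)} = 9 z$
$L{\left(C \right)} = C^{3}$ ($L{\left(C \right)} = C^{2} C = C^{3}$)
$o{\left(T,r \right)} = -1$ ($o{\left(T,r \right)} = \left(-1\right)^{3} = -1$)
$W{\left(-38 \right)} + \left(19 \left(-7\right) - 18\right) o{\left(24,-3 \right)} = 9 \left(-38\right) + \left(19 \left(-7\right) - 18\right) \left(-1\right) = -342 + \left(-133 - 18\right) \left(-1\right) = -342 - -151 = -342 + 151 = -191$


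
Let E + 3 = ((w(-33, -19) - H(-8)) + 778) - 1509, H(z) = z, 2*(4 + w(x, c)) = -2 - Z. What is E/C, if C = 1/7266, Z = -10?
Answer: -5275116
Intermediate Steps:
w(x, c) = 0 (w(x, c) = -4 + (-2 - 1*(-10))/2 = -4 + (-2 + 10)/2 = -4 + (1/2)*8 = -4 + 4 = 0)
C = 1/7266 ≈ 0.00013763
E = -726 (E = -3 + (((0 - 1*(-8)) + 778) - 1509) = -3 + (((0 + 8) + 778) - 1509) = -3 + ((8 + 778) - 1509) = -3 + (786 - 1509) = -3 - 723 = -726)
E/C = -726/1/7266 = -726*7266 = -5275116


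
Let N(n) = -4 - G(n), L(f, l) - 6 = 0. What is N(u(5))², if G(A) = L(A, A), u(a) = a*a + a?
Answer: 100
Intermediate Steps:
u(a) = a + a² (u(a) = a² + a = a + a²)
L(f, l) = 6 (L(f, l) = 6 + 0 = 6)
G(A) = 6
N(n) = -10 (N(n) = -4 - 1*6 = -4 - 6 = -10)
N(u(5))² = (-10)² = 100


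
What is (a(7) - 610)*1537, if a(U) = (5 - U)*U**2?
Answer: -1088196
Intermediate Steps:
a(U) = U**2*(5 - U)
(a(7) - 610)*1537 = (7**2*(5 - 1*7) - 610)*1537 = (49*(5 - 7) - 610)*1537 = (49*(-2) - 610)*1537 = (-98 - 610)*1537 = -708*1537 = -1088196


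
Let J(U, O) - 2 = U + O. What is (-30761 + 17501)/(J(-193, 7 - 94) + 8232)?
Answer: -6630/3977 ≈ -1.6671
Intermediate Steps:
J(U, O) = 2 + O + U (J(U, O) = 2 + (U + O) = 2 + (O + U) = 2 + O + U)
(-30761 + 17501)/(J(-193, 7 - 94) + 8232) = (-30761 + 17501)/((2 + (7 - 94) - 193) + 8232) = -13260/((2 - 87 - 193) + 8232) = -13260/(-278 + 8232) = -13260/7954 = -13260*1/7954 = -6630/3977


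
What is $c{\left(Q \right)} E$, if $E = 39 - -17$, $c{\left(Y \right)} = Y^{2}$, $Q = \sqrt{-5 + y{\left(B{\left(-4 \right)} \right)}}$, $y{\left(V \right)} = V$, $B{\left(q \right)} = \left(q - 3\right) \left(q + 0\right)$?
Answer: $1288$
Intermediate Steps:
$B{\left(q \right)} = q \left(-3 + q\right)$ ($B{\left(q \right)} = \left(-3 + q\right) q = q \left(-3 + q\right)$)
$Q = \sqrt{23}$ ($Q = \sqrt{-5 - 4 \left(-3 - 4\right)} = \sqrt{-5 - -28} = \sqrt{-5 + 28} = \sqrt{23} \approx 4.7958$)
$E = 56$ ($E = 39 + 17 = 56$)
$c{\left(Q \right)} E = \left(\sqrt{23}\right)^{2} \cdot 56 = 23 \cdot 56 = 1288$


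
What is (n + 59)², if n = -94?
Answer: 1225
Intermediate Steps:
(n + 59)² = (-94 + 59)² = (-35)² = 1225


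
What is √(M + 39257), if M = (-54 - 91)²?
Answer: 3*√6698 ≈ 245.52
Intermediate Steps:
M = 21025 (M = (-145)² = 21025)
√(M + 39257) = √(21025 + 39257) = √60282 = 3*√6698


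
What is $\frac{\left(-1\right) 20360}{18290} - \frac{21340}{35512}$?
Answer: $- \frac{27833323}{16237862} \approx -1.7141$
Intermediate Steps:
$\frac{\left(-1\right) 20360}{18290} - \frac{21340}{35512} = \left(-20360\right) \frac{1}{18290} - \frac{5335}{8878} = - \frac{2036}{1829} - \frac{5335}{8878} = - \frac{27833323}{16237862}$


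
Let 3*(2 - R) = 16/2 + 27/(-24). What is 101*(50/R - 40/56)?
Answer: -121705/7 ≈ -17386.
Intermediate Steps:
R = -7/24 (R = 2 - (16/2 + 27/(-24))/3 = 2 - (16*(½) + 27*(-1/24))/3 = 2 - (8 - 9/8)/3 = 2 - ⅓*55/8 = 2 - 55/24 = -7/24 ≈ -0.29167)
101*(50/R - 40/56) = 101*(50/(-7/24) - 40/56) = 101*(50*(-24/7) - 40*1/56) = 101*(-1200/7 - 5/7) = 101*(-1205/7) = -121705/7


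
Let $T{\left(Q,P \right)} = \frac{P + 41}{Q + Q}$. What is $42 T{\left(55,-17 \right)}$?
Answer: $\frac{504}{55} \approx 9.1636$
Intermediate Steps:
$T{\left(Q,P \right)} = \frac{41 + P}{2 Q}$
$42 T{\left(55,-17 \right)} = 42 \frac{41 - 17}{2 \cdot 55} = 42 \cdot \frac{1}{2} \cdot \frac{1}{55} \cdot 24 = 42 \cdot \frac{12}{55} = \frac{504}{55}$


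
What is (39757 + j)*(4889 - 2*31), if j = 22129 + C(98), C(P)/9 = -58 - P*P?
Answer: -121022544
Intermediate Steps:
C(P) = -522 - 9*P**2 (C(P) = 9*(-58 - P*P) = 9*(-58 - P**2) = -522 - 9*P**2)
j = -64829 (j = 22129 + (-522 - 9*98**2) = 22129 + (-522 - 9*9604) = 22129 + (-522 - 86436) = 22129 - 86958 = -64829)
(39757 + j)*(4889 - 2*31) = (39757 - 64829)*(4889 - 2*31) = -25072*(4889 - 62) = -25072*4827 = -121022544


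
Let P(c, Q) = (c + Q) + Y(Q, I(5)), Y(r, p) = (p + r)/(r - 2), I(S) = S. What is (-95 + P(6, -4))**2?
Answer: 312481/36 ≈ 8680.0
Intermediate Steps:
Y(r, p) = (p + r)/(-2 + r)
P(c, Q) = Q + c + (5 + Q)/(-2 + Q) (P(c, Q) = (c + Q) + (5 + Q)/(-2 + Q) = (Q + c) + (5 + Q)/(-2 + Q) = Q + c + (5 + Q)/(-2 + Q))
(-95 + P(6, -4))**2 = (-95 + (5 - 4 + (-2 - 4)*(-4 + 6))/(-2 - 4))**2 = (-95 + (5 - 4 - 6*2)/(-6))**2 = (-95 - (5 - 4 - 12)/6)**2 = (-95 - 1/6*(-11))**2 = (-95 + 11/6)**2 = (-559/6)**2 = 312481/36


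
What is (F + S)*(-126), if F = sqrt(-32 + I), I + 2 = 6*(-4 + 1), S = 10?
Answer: -1260 - 252*I*sqrt(13) ≈ -1260.0 - 908.6*I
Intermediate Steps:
I = -20 (I = -2 + 6*(-4 + 1) = -2 + 6*(-3) = -2 - 18 = -20)
F = 2*I*sqrt(13) (F = sqrt(-32 - 20) = sqrt(-52) = 2*I*sqrt(13) ≈ 7.2111*I)
(F + S)*(-126) = (2*I*sqrt(13) + 10)*(-126) = (10 + 2*I*sqrt(13))*(-126) = -1260 - 252*I*sqrt(13)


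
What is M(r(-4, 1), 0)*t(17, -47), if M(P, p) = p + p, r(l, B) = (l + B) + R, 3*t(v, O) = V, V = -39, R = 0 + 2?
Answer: 0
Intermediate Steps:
R = 2
t(v, O) = -13 (t(v, O) = (⅓)*(-39) = -13)
r(l, B) = 2 + B + l (r(l, B) = (l + B) + 2 = (B + l) + 2 = 2 + B + l)
M(P, p) = 2*p
M(r(-4, 1), 0)*t(17, -47) = (2*0)*(-13) = 0*(-13) = 0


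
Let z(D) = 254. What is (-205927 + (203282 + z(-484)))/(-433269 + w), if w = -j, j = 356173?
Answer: 2391/789442 ≈ 0.0030287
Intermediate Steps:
w = -356173 (w = -1*356173 = -356173)
(-205927 + (203282 + z(-484)))/(-433269 + w) = (-205927 + (203282 + 254))/(-433269 - 356173) = (-205927 + 203536)/(-789442) = -2391*(-1/789442) = 2391/789442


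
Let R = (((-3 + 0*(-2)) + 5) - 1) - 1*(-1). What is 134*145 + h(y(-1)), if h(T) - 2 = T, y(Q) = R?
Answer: 19434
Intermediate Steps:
R = 2 (R = (((-3 + 0) + 5) - 1) + 1 = ((-3 + 5) - 1) + 1 = (2 - 1) + 1 = 1 + 1 = 2)
y(Q) = 2
h(T) = 2 + T
134*145 + h(y(-1)) = 134*145 + (2 + 2) = 19430 + 4 = 19434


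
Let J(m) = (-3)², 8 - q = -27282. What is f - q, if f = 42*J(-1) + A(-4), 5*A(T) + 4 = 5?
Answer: -134559/5 ≈ -26912.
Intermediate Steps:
q = 27290 (q = 8 - 1*(-27282) = 8 + 27282 = 27290)
A(T) = ⅕ (A(T) = -⅘ + (⅕)*5 = -⅘ + 1 = ⅕)
J(m) = 9
f = 1891/5 (f = 42*9 + ⅕ = 378 + ⅕ = 1891/5 ≈ 378.20)
f - q = 1891/5 - 1*27290 = 1891/5 - 27290 = -134559/5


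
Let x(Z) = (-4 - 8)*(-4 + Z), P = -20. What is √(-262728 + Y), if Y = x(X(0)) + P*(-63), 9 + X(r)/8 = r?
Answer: 2*I*√65139 ≈ 510.45*I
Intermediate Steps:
X(r) = -72 + 8*r
x(Z) = 48 - 12*Z (x(Z) = -12*(-4 + Z) = 48 - 12*Z)
Y = 2172 (Y = (48 - 12*(-72 + 8*0)) - 20*(-63) = (48 - 12*(-72 + 0)) + 1260 = (48 - 12*(-72)) + 1260 = (48 + 864) + 1260 = 912 + 1260 = 2172)
√(-262728 + Y) = √(-262728 + 2172) = √(-260556) = 2*I*√65139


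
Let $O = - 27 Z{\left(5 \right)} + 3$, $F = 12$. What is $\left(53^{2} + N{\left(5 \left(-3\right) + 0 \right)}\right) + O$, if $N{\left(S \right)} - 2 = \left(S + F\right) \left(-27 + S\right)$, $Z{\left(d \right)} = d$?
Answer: $2805$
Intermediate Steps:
$N{\left(S \right)} = 2 + \left(-27 + S\right) \left(12 + S\right)$ ($N{\left(S \right)} = 2 + \left(S + 12\right) \left(-27 + S\right) = 2 + \left(12 + S\right) \left(-27 + S\right) = 2 + \left(-27 + S\right) \left(12 + S\right)$)
$O = -132$ ($O = \left(-27\right) 5 + 3 = -135 + 3 = -132$)
$\left(53^{2} + N{\left(5 \left(-3\right) + 0 \right)}\right) + O = \left(53^{2} - \left(322 - \left(5 \left(-3\right) + 0\right)^{2} + 15 \left(5 \left(-3\right) + 0\right)\right)\right) - 132 = \left(2809 - \left(322 - \left(-15 + 0\right)^{2} + 15 \left(-15 + 0\right)\right)\right) - 132 = \left(2809 - \left(97 - 225\right)\right) - 132 = \left(2809 + \left(-322 + 225 + 225\right)\right) - 132 = \left(2809 + 128\right) - 132 = 2937 - 132 = 2805$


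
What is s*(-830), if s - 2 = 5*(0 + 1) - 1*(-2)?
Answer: -7470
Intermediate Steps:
s = 9 (s = 2 + (5*(0 + 1) - 1*(-2)) = 2 + (5*1 + 2) = 2 + (5 + 2) = 2 + 7 = 9)
s*(-830) = 9*(-830) = -7470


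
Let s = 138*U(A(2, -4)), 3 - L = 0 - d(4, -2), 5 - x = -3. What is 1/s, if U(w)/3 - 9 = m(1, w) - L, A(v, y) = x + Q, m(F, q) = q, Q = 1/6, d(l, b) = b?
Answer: 1/6693 ≈ 0.00014941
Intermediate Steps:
Q = 1/6 ≈ 0.16667
x = 8 (x = 5 - 1*(-3) = 5 + 3 = 8)
L = 1 (L = 3 - (0 - 1*(-2)) = 3 - (0 + 2) = 3 - 1*2 = 3 - 2 = 1)
A(v, y) = 49/6 (A(v, y) = 8 + 1/6 = 49/6)
U(w) = 24 + 3*w (U(w) = 27 + 3*(w - 1*1) = 27 + 3*(w - 1) = 27 + 3*(-1 + w) = 27 + (-3 + 3*w) = 24 + 3*w)
s = 6693 (s = 138*(24 + 3*(49/6)) = 138*(24 + 49/2) = 138*(97/2) = 6693)
1/s = 1/6693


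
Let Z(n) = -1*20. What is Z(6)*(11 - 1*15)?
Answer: 80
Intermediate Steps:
Z(n) = -20
Z(6)*(11 - 1*15) = -20*(11 - 1*15) = -20*(11 - 15) = -20*(-4) = 80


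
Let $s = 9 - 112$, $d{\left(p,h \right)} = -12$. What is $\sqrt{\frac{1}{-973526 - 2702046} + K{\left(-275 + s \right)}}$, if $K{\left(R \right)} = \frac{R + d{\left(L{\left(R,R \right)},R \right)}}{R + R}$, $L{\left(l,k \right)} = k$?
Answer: $\frac{\sqrt{768371149126777}}{38593506} \approx 0.71824$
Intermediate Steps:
$s = -103$ ($s = 9 - 112 = -103$)
$K{\left(R \right)} = \frac{-12 + R}{2 R}$ ($K{\left(R \right)} = \frac{R - 12}{R + R} = \frac{-12 + R}{2 R}$)
$\sqrt{\frac{1}{-973526 - 2702046} + K{\left(-275 + s \right)}} = \sqrt{\frac{1}{-973526 - 2702046} + \frac{-12 - 378}{2 \left(-275 - 103\right)}} = \sqrt{\frac{1}{-3675572} + \frac{-12 - 378}{2 \left(-378\right)}} = \sqrt{- \frac{1}{3675572} + \frac{1}{2} \left(- \frac{1}{378}\right) \left(-390\right)} = \sqrt{- \frac{1}{3675572} + \frac{65}{126}} = \sqrt{\frac{119456027}{231561036}} = \frac{\sqrt{768371149126777}}{38593506}$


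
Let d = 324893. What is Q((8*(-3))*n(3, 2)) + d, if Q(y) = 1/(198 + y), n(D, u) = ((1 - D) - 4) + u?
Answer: 95518543/294 ≈ 3.2489e+5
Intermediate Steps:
n(D, u) = -3 + u - D (n(D, u) = (-3 - D) + u = -3 + u - D)
Q((8*(-3))*n(3, 2)) + d = 1/(198 + (8*(-3))*(-3 + 2 - 1*3)) + 324893 = 1/(198 - 24*(-3 + 2 - 3)) + 324893 = 1/(198 - 24*(-4)) + 324893 = 1/(198 + 96) + 324893 = 1/294 + 324893 = 95518543/294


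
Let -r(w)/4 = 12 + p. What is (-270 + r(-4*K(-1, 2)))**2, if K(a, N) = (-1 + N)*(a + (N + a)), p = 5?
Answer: 114244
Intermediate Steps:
K(a, N) = (-1 + N)*(N + 2*a)
r(w) = -68 (r(w) = -4*(12 + 5) = -4*17 = -68)
(-270 + r(-4*K(-1, 2)))**2 = (-270 - 68)**2 = (-338)**2 = 114244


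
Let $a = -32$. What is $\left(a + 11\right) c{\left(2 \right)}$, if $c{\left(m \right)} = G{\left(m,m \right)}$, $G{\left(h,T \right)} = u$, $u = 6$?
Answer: $-126$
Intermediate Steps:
$G{\left(h,T \right)} = 6$
$c{\left(m \right)} = 6$
$\left(a + 11\right) c{\left(2 \right)} = \left(-32 + 11\right) 6 = \left(-21\right) 6 = -126$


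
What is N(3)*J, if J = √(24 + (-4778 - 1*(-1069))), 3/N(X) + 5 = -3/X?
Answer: -I*√3685/2 ≈ -30.352*I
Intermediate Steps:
N(X) = 3/(-5 - 3/X)
J = I*√3685 (J = √(24 + (-4778 + 1069)) = √(24 - 3709) = √(-3685) = I*√3685 ≈ 60.704*I)
N(3)*J = (-3*3/(3 + 5*3))*(I*√3685) = (-3*3/(3 + 15))*(I*√3685) = (-3*3/18)*(I*√3685) = (-3*3*1/18)*(I*√3685) = -I*√3685/2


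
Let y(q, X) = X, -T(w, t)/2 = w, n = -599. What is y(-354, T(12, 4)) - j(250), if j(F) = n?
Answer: 575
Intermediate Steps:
T(w, t) = -2*w
j(F) = -599
y(-354, T(12, 4)) - j(250) = -2*12 - 1*(-599) = -24 + 599 = 575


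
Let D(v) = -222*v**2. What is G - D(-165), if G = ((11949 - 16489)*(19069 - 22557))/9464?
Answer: 7151972290/1183 ≈ 6.0456e+6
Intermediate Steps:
G = 1979440/1183 (G = -4540*(-3488)*(1/9464) = 15835520*(1/9464) = 1979440/1183 ≈ 1673.2)
G - D(-165) = 1979440/1183 - (-222)*(-165)**2 = 1979440/1183 - (-222)*27225 = 1979440/1183 - 1*(-6043950) = 1979440/1183 + 6043950 = 7151972290/1183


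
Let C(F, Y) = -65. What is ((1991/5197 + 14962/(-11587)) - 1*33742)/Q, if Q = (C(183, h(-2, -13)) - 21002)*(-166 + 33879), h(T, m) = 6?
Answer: 2031918262935/42768480392408669 ≈ 4.7510e-5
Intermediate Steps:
Q = -710231771 (Q = (-65 - 21002)*(-166 + 33879) = -21067*33713 = -710231771)
((1991/5197 + 14962/(-11587)) - 1*33742)/Q = ((1991/5197 + 14962/(-11587)) - 1*33742)/(-710231771) = ((1991*(1/5197) + 14962*(-1/11587)) - 33742)*(-1/710231771) = ((1991/5197 - 14962/11587) - 33742)*(-1/710231771) = (-54687797/60217639 - 33742)*(-1/710231771) = -2031918262935/60217639*(-1/710231771) = 2031918262935/42768480392408669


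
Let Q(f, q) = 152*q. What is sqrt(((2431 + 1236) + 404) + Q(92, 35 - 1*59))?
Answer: 3*sqrt(47) ≈ 20.567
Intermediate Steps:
sqrt(((2431 + 1236) + 404) + Q(92, 35 - 1*59)) = sqrt(((2431 + 1236) + 404) + 152*(35 - 1*59)) = sqrt((3667 + 404) + 152*(35 - 59)) = sqrt(4071 + 152*(-24)) = sqrt(4071 - 3648) = sqrt(423) = 3*sqrt(47)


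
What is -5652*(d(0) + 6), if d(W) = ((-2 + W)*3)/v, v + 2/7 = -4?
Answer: -209124/5 ≈ -41825.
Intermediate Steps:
v = -30/7 (v = -2/7 - 4 = -30/7 ≈ -4.2857)
d(W) = 7/5 - 7*W/10 (d(W) = ((-2 + W)*3)/(-30/7) = (-6 + 3*W)*(-7/30) = 7/5 - 7*W/10)
-5652*(d(0) + 6) = -5652*((7/5 - 7/10*0) + 6) = -5652*((7/5 + 0) + 6) = -5652*(7/5 + 6) = -5652*37/5 = -314*666/5 = -209124/5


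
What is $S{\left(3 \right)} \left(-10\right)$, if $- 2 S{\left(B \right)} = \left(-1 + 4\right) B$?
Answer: $45$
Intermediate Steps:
$S{\left(B \right)} = - \frac{3 B}{2}$ ($S{\left(B \right)} = - \frac{\left(-1 + 4\right) B}{2} = - \frac{3 B}{2}$)
$S{\left(3 \right)} \left(-10\right) = \left(- \frac{3}{2}\right) 3 \left(-10\right) = \left(- \frac{9}{2}\right) \left(-10\right) = 45$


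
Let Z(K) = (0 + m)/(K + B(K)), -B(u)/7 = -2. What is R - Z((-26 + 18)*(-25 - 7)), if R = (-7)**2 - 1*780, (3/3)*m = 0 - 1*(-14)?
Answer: -98692/135 ≈ -731.05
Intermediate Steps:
m = 14 (m = 0 - 1*(-14) = 0 + 14 = 14)
B(u) = 14 (B(u) = -7*(-2) = 14)
R = -731 (R = 49 - 780 = -731)
Z(K) = 14/(14 + K) (Z(K) = (0 + 14)/(K + 14) = 14/(14 + K))
R - Z((-26 + 18)*(-25 - 7)) = -731 - 14/(14 + (-26 + 18)*(-25 - 7)) = -731 - 14/(14 - 8*(-32)) = -731 - 14/(14 + 256) = -731 - 14/270 = -731 - 1*7/135 = -731 - 7/135 = -98692/135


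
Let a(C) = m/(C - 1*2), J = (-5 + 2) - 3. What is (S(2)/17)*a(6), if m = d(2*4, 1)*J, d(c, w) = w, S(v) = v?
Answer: -3/17 ≈ -0.17647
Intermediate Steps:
J = -6 (J = -3 - 3 = -6)
m = -6 (m = 1*(-6) = -6)
a(C) = -6/(-2 + C) (a(C) = -6/(C - 1*2) = -6/(C - 2) = -6/(-2 + C))
(S(2)/17)*a(6) = (2/17)*(-6/(-2 + 6)) = ((1/17)*2)*(-6/4) = 2*(-6*¼)/17 = (2/17)*(-3/2) = -3/17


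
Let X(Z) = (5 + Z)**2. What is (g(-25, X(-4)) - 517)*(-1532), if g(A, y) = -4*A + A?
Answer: 677144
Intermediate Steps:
g(A, y) = -3*A
(g(-25, X(-4)) - 517)*(-1532) = (-3*(-25) - 517)*(-1532) = (75 - 517)*(-1532) = -442*(-1532) = 677144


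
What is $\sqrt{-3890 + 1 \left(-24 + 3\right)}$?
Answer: $i \sqrt{3911} \approx 62.538 i$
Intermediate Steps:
$\sqrt{-3890 + 1 \left(-24 + 3\right)} = \sqrt{-3890 + 1 \left(-21\right)} = \sqrt{-3890 - 21} = \sqrt{-3911} = i \sqrt{3911}$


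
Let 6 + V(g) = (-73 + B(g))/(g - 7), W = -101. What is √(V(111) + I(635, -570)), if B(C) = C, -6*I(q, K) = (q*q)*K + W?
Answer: √233056053633/78 ≈ 6189.2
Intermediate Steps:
I(q, K) = 101/6 - K*q²/6 (I(q, K) = -((q*q)*K - 101)/6 = -(q²*K - 101)/6 = -(K*q² - 101)/6 = -(-101 + K*q²)/6 = 101/6 - K*q²/6)
V(g) = -6 + (-73 + g)/(-7 + g) (V(g) = -6 + (-73 + g)/(g - 7) = -6 + (-73 + g)/(-7 + g))
√(V(111) + I(635, -570)) = √((-31 - 5*111)/(-7 + 111) + (101/6 - ⅙*(-570)*635²)) = √((-31 - 555)/104 + (101/6 - ⅙*(-570)*403225)) = √((1/104)*(-586) + (101/6 + 38306375)) = √(-293/52 + 229838351/6) = √(5975796247/156) = √233056053633/78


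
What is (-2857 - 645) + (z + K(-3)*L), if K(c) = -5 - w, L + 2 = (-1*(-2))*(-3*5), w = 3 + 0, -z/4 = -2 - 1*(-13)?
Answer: -3290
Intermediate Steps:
z = -44 (z = -4*(-2 - 1*(-13)) = -4*(-2 + 13) = -4*11 = -44)
w = 3
L = -32 (L = -2 + (-1*(-2))*(-3*5) = -2 + 2*(-15) = -2 - 30 = -32)
K(c) = -8 (K(c) = -5 - 1*3 = -5 - 3 = -8)
(-2857 - 645) + (z + K(-3)*L) = (-2857 - 645) + (-44 - 8*(-32)) = -3502 + (-44 + 256) = -3502 + 212 = -3290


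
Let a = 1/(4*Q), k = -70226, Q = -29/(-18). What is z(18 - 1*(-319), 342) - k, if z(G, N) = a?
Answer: 4073117/58 ≈ 70226.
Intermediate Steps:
Q = 29/18 (Q = -29*(-1/18) = 29/18 ≈ 1.6111)
a = 9/58 (a = 1/(4*(29/18)) = 1/(58/9) = 9/58 ≈ 0.15517)
z(G, N) = 9/58
z(18 - 1*(-319), 342) - k = 9/58 - 1*(-70226) = 9/58 + 70226 = 4073117/58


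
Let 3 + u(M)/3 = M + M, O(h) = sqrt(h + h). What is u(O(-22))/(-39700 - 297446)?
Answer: 3/112382 - 2*I*sqrt(11)/56191 ≈ 2.6695e-5 - 0.00011805*I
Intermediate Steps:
O(h) = sqrt(2)*sqrt(h) (O(h) = sqrt(2*h) = sqrt(2)*sqrt(h))
u(M) = -9 + 6*M (u(M) = -9 + 3*(M + M) = -9 + 3*(2*M) = -9 + 6*M)
u(O(-22))/(-39700 - 297446) = (-9 + 6*(sqrt(2)*sqrt(-22)))/(-39700 - 297446) = (-9 + 6*(sqrt(2)*(I*sqrt(22))))/(-337146) = (-9 + 6*(2*I*sqrt(11)))*(-1/337146) = (-9 + 12*I*sqrt(11))*(-1/337146) = 3/112382 - 2*I*sqrt(11)/56191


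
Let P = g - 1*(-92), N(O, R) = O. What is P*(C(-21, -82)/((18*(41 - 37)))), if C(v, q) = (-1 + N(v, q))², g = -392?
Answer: -6050/3 ≈ -2016.7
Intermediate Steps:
C(v, q) = (-1 + v)²
P = -300 (P = -392 - 1*(-92) = -392 + 92 = -300)
P*(C(-21, -82)/((18*(41 - 37)))) = -300*(-1 - 21)²/(18*(41 - 37)) = -300*(-22)²/(18*4) = -145200/72 = -300*121/18 = -6050/3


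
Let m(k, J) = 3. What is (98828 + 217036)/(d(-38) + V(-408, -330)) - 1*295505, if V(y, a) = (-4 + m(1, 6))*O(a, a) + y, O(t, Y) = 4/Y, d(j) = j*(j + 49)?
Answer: -5040737875/17036 ≈ -2.9589e+5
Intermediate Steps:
d(j) = j*(49 + j)
V(y, a) = y - 4/a (V(y, a) = (-4 + 3)*(4/a) + y = -4/a + y = y - 4/a)
(98828 + 217036)/(d(-38) + V(-408, -330)) - 1*295505 = (98828 + 217036)/(-38*(49 - 38) + (-408 - 4/(-330))) - 1*295505 = 315864/(-38*11 + (-408 - 4*(-1/330))) - 295505 = 315864/(-418 + (-408 + 2/165)) - 295505 = 315864/(-418 - 67318/165) - 295505 = 315864/(-136288/165) - 295505 = 315864*(-165/136288) - 295505 = -6514695/17036 - 295505 = -5040737875/17036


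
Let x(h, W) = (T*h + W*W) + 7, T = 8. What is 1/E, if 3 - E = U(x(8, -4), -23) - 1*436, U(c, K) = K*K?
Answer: -1/90 ≈ -0.011111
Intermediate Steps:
x(h, W) = 7 + W² + 8*h (x(h, W) = (8*h + W*W) + 7 = (8*h + W²) + 7 = (W² + 8*h) + 7 = 7 + W² + 8*h)
U(c, K) = K²
E = -90 (E = 3 - ((-23)² - 1*436) = 3 - (529 - 436) = 3 - 1*93 = 3 - 93 = -90)
1/E = 1/(-90) = -1/90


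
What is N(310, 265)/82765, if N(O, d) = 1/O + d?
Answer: 82151/25657150 ≈ 0.0032019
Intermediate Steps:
N(O, d) = d + 1/O
N(310, 265)/82765 = (265 + 1/310)/82765 = (265 + 1/310)*(1/82765) = (82151/310)*(1/82765) = 82151/25657150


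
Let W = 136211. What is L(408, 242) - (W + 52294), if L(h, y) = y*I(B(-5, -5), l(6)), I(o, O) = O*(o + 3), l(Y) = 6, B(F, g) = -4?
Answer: -189957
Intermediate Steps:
I(o, O) = O*(3 + o)
L(h, y) = -6*y (L(h, y) = y*(6*(3 - 4)) = y*(6*(-1)) = y*(-6) = -6*y)
L(408, 242) - (W + 52294) = -6*242 - (136211 + 52294) = -1452 - 1*188505 = -1452 - 188505 = -189957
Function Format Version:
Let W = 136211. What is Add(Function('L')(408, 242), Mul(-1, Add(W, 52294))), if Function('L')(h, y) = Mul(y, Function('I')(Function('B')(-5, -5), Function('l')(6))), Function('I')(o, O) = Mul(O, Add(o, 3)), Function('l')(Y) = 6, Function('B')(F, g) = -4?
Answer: -189957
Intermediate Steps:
Function('I')(o, O) = Mul(O, Add(3, o))
Function('L')(h, y) = Mul(-6, y) (Function('L')(h, y) = Mul(y, Mul(6, Add(3, -4))) = Mul(y, Mul(6, -1)) = Mul(y, -6) = Mul(-6, y))
Add(Function('L')(408, 242), Mul(-1, Add(W, 52294))) = Add(Mul(-6, 242), Mul(-1, Add(136211, 52294))) = Add(-1452, Mul(-1, 188505)) = Add(-1452, -188505) = -189957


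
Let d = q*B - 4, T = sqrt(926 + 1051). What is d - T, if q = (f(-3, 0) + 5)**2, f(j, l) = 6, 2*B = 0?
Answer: -4 - sqrt(1977) ≈ -48.463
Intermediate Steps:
B = 0 (B = (1/2)*0 = 0)
q = 121 (q = (6 + 5)**2 = 11**2 = 121)
T = sqrt(1977) ≈ 44.463
d = -4 (d = 121*0 - 4 = 0 - 4 = -4)
d - T = -4 - sqrt(1977)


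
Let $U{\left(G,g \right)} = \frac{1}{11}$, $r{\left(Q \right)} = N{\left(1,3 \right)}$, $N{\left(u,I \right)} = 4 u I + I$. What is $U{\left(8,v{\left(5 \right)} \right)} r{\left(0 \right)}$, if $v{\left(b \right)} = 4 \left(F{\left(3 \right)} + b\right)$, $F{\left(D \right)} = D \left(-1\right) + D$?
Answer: $\frac{15}{11} \approx 1.3636$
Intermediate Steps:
$F{\left(D \right)} = 0$ ($F{\left(D \right)} = - D + D = 0$)
$N{\left(u,I \right)} = I + 4 I u$ ($N{\left(u,I \right)} = 4 I u + I = I + 4 I u$)
$r{\left(Q \right)} = 15$ ($r{\left(Q \right)} = 3 \left(1 + 4 \cdot 1\right) = 3 \left(1 + 4\right) = 3 \cdot 5 = 15$)
$v{\left(b \right)} = 4 b$ ($v{\left(b \right)} = 4 \left(0 + b\right) = 4 b$)
$U{\left(G,g \right)} = \frac{1}{11}$
$U{\left(8,v{\left(5 \right)} \right)} r{\left(0 \right)} = \frac{1}{11} \cdot 15 = \frac{15}{11}$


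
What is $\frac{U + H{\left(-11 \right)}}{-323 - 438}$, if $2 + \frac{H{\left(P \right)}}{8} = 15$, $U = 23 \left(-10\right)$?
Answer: $\frac{126}{761} \approx 0.16557$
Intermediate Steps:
$U = -230$
$H{\left(P \right)} = 104$ ($H{\left(P \right)} = -16 + 8 \cdot 15 = -16 + 120 = 104$)
$\frac{U + H{\left(-11 \right)}}{-323 - 438} = \frac{-230 + 104}{-323 - 438} = - \frac{126}{-761} = \left(-126\right) \left(- \frac{1}{761}\right) = \frac{126}{761}$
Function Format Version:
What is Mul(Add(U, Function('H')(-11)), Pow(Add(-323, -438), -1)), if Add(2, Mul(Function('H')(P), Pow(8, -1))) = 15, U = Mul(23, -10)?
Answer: Rational(126, 761) ≈ 0.16557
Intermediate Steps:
U = -230
Function('H')(P) = 104 (Function('H')(P) = Add(-16, Mul(8, 15)) = Add(-16, 120) = 104)
Mul(Add(U, Function('H')(-11)), Pow(Add(-323, -438), -1)) = Mul(Add(-230, 104), Pow(Add(-323, -438), -1)) = Mul(-126, Pow(-761, -1)) = Mul(-126, Rational(-1, 761)) = Rational(126, 761)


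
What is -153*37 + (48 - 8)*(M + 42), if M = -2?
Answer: -4061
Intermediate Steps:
-153*37 + (48 - 8)*(M + 42) = -153*37 + (48 - 8)*(-2 + 42) = -5661 + 40*40 = -5661 + 1600 = -4061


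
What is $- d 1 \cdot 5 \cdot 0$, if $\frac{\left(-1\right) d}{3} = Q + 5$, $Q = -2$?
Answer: $0$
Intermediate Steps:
$d = -9$ ($d = - 3 \left(-2 + 5\right) = \left(-3\right) 3 = -9$)
$- d 1 \cdot 5 \cdot 0 = \left(-1\right) \left(-9\right) 1 \cdot 5 \cdot 0 = 9 \cdot 5 \cdot 0 = 9 \cdot 0 = 0$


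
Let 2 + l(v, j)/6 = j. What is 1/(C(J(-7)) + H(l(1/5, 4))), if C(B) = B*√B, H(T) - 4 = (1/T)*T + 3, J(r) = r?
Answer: 8/407 + 7*I*√7/407 ≈ 0.019656 + 0.045504*I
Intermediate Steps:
l(v, j) = -12 + 6*j
H(T) = 8 (H(T) = 4 + ((1/T)*T + 3) = 4 + (T/T + 3) = 4 + (1 + 3) = 4 + 4 = 8)
C(B) = B^(3/2)
1/(C(J(-7)) + H(l(1/5, 4))) = 1/((-7)^(3/2) + 8) = 1/(-7*I*√7 + 8) = 1/(8 - 7*I*√7)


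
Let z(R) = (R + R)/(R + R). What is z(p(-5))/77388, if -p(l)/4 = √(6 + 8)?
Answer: 1/77388 ≈ 1.2922e-5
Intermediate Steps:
p(l) = -4*√14 (p(l) = -4*√(6 + 8) = -4*√14)
z(R) = 1 (z(R) = (2*R)/((2*R)) = (2*R)*(1/(2*R)) = 1)
z(p(-5))/77388 = 1/77388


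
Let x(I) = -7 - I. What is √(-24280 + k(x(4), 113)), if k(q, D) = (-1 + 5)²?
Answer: 6*I*√674 ≈ 155.77*I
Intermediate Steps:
k(q, D) = 16 (k(q, D) = 4² = 16)
√(-24280 + k(x(4), 113)) = √(-24280 + 16) = √(-24264) = 6*I*√674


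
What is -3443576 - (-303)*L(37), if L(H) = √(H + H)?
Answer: -3443576 + 303*√74 ≈ -3.4410e+6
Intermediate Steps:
L(H) = √2*√H (L(H) = √(2*H) = √2*√H)
-3443576 - (-303)*L(37) = -3443576 - (-303)*√2*√37 = -3443576 - (-303)*√74 = -3443576 + 303*√74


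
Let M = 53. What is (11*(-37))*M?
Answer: -21571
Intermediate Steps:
(11*(-37))*M = (11*(-37))*53 = -407*53 = -21571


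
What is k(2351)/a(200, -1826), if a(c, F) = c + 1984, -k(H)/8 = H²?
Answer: -5527201/273 ≈ -20246.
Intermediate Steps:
k(H) = -8*H²
a(c, F) = 1984 + c
k(2351)/a(200, -1826) = (-8*2351²)/(1984 + 200) = -8*5527201/2184 = -44217608*1/2184 = -5527201/273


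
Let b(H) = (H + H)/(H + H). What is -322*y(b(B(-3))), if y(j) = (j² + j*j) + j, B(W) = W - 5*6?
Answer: -966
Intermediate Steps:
B(W) = -30 + W (B(W) = W - 30 = -30 + W)
b(H) = 1 (b(H) = (2*H)/((2*H)) = (2*H)*(1/(2*H)) = 1)
y(j) = j + 2*j² (y(j) = (j² + j²) + j = 2*j² + j = j + 2*j²)
-322*y(b(B(-3))) = -322*(1 + 2*1) = -322*(1 + 2) = -322*3 = -966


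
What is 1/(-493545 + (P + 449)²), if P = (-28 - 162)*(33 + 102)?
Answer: 1/634596856 ≈ 1.5758e-9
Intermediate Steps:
P = -25650 (P = -190*135 = -25650)
1/(-493545 + (P + 449)²) = 1/(-493545 + (-25650 + 449)²) = 1/(-493545 + (-25201)²) = 1/(-493545 + 635090401) = 1/634596856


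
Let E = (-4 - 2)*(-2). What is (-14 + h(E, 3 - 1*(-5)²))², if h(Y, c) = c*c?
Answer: 220900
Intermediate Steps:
E = 12 (E = -6*(-2) = 12)
h(Y, c) = c²
(-14 + h(E, 3 - 1*(-5)²))² = (-14 + (3 - 1*(-5)²)²)² = (-14 + (3 - 1*25)²)² = (-14 + (3 - 25)²)² = (-14 + (-22)²)² = (-14 + 484)² = 470² = 220900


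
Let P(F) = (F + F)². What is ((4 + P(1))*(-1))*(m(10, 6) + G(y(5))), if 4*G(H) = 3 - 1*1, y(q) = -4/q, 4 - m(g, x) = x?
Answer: 12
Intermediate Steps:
P(F) = 4*F² (P(F) = (2*F)² = 4*F²)
m(g, x) = 4 - x
G(H) = ½ (G(H) = (3 - 1*1)/4 = (3 - 1)/4 = (¼)*2 = ½)
((4 + P(1))*(-1))*(m(10, 6) + G(y(5))) = ((4 + 4*1²)*(-1))*((4 - 1*6) + ½) = ((4 + 4*1)*(-1))*((4 - 6) + ½) = ((4 + 4)*(-1))*(-2 + ½) = (8*(-1))*(-3/2) = -8*(-3/2) = 12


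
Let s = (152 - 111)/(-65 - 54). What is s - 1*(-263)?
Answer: 31256/119 ≈ 262.66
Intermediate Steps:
s = -41/119 (s = 41/(-119) = 41*(-1/119) = -41/119 ≈ -0.34454)
s - 1*(-263) = -41/119 - 1*(-263) = -41/119 + 263 = 31256/119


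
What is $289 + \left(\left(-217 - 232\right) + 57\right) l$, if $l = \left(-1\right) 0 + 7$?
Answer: $-2455$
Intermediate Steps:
$l = 7$ ($l = 0 + 7 = 7$)
$289 + \left(\left(-217 - 232\right) + 57\right) l = 289 + \left(\left(-217 - 232\right) + 57\right) 7 = 289 + \left(-449 + 57\right) 7 = 289 - 2744 = -2455$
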